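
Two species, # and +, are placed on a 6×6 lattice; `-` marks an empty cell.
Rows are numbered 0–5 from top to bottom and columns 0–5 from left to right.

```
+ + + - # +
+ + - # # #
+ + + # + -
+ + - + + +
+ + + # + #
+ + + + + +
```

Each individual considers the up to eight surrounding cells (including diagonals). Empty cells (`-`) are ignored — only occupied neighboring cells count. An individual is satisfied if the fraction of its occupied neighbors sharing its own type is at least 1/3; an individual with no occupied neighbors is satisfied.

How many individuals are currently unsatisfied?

3

Row 0: (0,0)+ 3/3 ✓ · (0,1)+ 4/4 ✓ · (0,2)+ 2/3 ✓ · (0,4)# 3/4 ✓ · (0,5)+ 0/3 ✗
Row 1: (1,0)+ 5/5 ✓ · (1,1)+ 7/7 ✓ · (1,3)# 3/6 ✓ · (1,4)# 4/6 ✓ · (1,5)# 2/4 ✓
Row 2: (2,0)+ 5/5 ✓ · (2,1)+ 6/6 ✓ · (2,2)+ 4/6 ✓ · (2,3)# 2/6 ✓ · (2,4)+ 3/7 ✓
Row 3: (3,0)+ 5/5 ✓ · (3,1)+ 7/7 ✓ · (3,3)+ 5/7 ✓ · (3,4)+ 4/7 ✓ · (3,5)+ 3/4 ✓
Row 4: (4,0)+ 5/5 ✓ · (4,1)+ 7/7 ✓ · (4,2)+ 6/7 ✓ · (4,3)# 0/7 ✗ · (4,4)+ 6/8 ✓ · (4,5)# 0/5 ✗
Row 5: (5,0)+ 3/3 ✓ · (5,1)+ 5/5 ✓ · (5,2)+ 4/5 ✓ · (5,3)+ 4/5 ✓ · (5,4)+ 3/5 ✓ · (5,5)+ 2/3 ✓
Unsatisfied: (0,5), (4,3), (4,5) — 3 in total.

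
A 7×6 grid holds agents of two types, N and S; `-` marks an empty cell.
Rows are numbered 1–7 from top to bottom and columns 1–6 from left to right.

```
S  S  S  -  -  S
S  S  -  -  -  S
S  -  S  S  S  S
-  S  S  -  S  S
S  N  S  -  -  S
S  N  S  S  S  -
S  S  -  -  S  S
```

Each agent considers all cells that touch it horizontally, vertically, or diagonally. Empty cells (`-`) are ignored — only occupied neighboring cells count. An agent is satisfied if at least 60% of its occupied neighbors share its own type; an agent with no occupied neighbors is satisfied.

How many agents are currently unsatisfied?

3

Row 1: (1,1)S 3/3 ✓ · (1,2)S 4/4 ✓ · (1,3)S 2/2 ✓ · (1,6)S 1/1 ✓
Row 2: (2,1)S 4/4 ✓ · (2,2)S 6/6 ✓ · (2,6)S 3/3 ✓
Row 3: (3,1)S 3/3 ✓ · (3,3)S 4/4 ✓ · (3,4)S 4/4 ✓ · (3,5)S 5/5 ✓ · (3,6)S 4/4 ✓
Row 4: (4,2)S 5/6 ✓ · (4,3)S 4/5 ✓ · (4,5)S 5/5 ✓ · (4,6)S 4/4 ✓
Row 5: (5,1)S 2/4 ✗ · (5,2)N 1/7 ✗ · (5,3)S 4/6 ✓ · (5,6)S 3/3 ✓
Row 6: (6,1)S 3/5 ✓ · (6,2)N 1/7 ✗ · (6,3)S 3/5 ✓ · (6,4)S 4/4 ✓ · (6,5)S 4/4 ✓
Row 7: (7,1)S 2/3 ✓ · (7,2)S 3/4 ✓ · (7,5)S 3/3 ✓ · (7,6)S 2/2 ✓
Unsatisfied: (5,1), (5,2), (6,2) — 3 in total.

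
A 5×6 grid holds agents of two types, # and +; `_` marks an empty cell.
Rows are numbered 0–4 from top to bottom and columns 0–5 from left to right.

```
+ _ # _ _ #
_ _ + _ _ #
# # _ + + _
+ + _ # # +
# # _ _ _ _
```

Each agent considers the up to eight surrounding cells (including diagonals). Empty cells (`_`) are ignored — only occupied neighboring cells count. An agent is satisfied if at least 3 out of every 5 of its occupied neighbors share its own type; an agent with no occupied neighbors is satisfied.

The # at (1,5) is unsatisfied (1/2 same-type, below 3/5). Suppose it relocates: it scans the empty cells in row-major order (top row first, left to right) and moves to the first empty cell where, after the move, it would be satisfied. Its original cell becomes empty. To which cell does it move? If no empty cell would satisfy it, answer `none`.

(0,4)

Vacating (1,5). Empty cells in order:
  (0,1): 1/3 same-type → still unsatisfied.
  (0,3): 1/2 same-type → still unsatisfied.
  (0,4): 1/1 same-type → satisfied — stop here.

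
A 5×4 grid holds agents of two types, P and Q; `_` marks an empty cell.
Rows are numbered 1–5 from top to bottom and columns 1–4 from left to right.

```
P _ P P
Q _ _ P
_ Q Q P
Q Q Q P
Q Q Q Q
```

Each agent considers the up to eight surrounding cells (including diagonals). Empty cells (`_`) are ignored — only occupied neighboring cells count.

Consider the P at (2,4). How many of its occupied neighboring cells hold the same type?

3

Occupied neighbors of (2,4): (1,3)=P, (1,4)=P, (3,3)=Q, (3,4)=P.
Same type (P): 3 of 4.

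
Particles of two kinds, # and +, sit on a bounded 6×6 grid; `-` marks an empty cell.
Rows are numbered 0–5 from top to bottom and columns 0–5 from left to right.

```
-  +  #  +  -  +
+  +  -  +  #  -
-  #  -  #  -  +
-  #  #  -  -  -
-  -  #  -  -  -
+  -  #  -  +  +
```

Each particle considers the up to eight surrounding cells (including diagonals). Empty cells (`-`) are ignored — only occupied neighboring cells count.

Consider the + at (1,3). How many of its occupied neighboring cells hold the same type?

1

Occupied neighbors of (1,3): (0,2)=#, (0,3)=+, (1,4)=#, (2,3)=#.
Same type (+): 1 of 4.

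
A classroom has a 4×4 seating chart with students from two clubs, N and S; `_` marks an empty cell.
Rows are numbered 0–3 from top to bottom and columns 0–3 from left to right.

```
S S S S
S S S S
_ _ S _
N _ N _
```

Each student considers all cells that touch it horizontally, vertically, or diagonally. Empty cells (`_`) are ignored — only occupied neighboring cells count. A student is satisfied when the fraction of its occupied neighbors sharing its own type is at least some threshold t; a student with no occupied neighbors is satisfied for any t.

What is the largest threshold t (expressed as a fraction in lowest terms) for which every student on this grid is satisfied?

0/1

(0,0)S 3/3
(0,1)S 5/5
(0,2)S 5/5
(0,3)S 3/3
(1,0)S 3/3
(1,1)S 6/6
(1,2)S 6/6
(1,3)S 4/4
(2,2)S 3/4
(3,0)N — no occupied neighbors
(3,2)N 0/1
The smallest same-type fraction is 0/1 at (3,2), which reduces to 0/1. Any threshold above that leaves this student unsatisfied.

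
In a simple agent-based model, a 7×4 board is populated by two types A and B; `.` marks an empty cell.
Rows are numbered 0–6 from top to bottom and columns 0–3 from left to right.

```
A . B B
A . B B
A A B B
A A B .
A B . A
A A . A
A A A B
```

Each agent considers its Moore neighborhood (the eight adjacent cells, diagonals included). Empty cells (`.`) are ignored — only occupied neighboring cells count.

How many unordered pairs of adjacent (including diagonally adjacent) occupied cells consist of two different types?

Scan each occupied cell's neighbors to the right and below (and the two forward diagonals) so each pair is counted once.
From row 0: 0 unlike of 6 pairs (running 0/6).
From row 1: 1 unlike of 8 pairs (running 1/14).
From row 2: 3 unlike of 11 pairs (running 4/25).
From row 3: 4 unlike of 8 pairs (running 8/33).
From row 4: 3 unlike of 6 pairs (running 11/39).
From row 5: 1 unlike of 8 pairs (running 12/47).
From row 6: 1 unlike of 3 pairs (running 13/50).
Total adjacent occupied pairs: 50; unlike-type pairs: 13.

13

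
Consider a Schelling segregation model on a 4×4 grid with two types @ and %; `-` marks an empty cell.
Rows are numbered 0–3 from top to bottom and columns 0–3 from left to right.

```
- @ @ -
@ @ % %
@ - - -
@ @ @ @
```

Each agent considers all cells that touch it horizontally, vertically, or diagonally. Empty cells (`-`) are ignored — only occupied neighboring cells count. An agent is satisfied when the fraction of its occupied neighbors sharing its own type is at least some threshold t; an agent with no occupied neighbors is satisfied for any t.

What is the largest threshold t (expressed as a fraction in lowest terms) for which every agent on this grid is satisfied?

1/4

(0,1)@ 3/4
(0,2)@ 2/4
(1,0)@ 3/3
(1,1)@ 4/5
(1,2)% 1/4
(1,3)% 1/2
(2,0)@ 4/4
(3,0)@ 2/2
(3,1)@ 3/3
(3,2)@ 2/2
(3,3)@ 1/1
The smallest same-type fraction is 1/4 at (1,2), which reduces to 1/4. Any threshold above that leaves this agent unsatisfied.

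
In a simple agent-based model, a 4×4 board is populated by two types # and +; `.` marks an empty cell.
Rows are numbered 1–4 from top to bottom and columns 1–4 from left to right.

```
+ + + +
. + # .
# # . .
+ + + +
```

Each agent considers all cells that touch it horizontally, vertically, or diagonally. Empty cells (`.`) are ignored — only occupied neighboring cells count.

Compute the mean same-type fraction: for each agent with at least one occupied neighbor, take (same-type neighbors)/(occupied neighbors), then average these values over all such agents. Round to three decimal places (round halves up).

0.565

(1,1)+ 2/2
(1,2)+ 3/4
(1,3)+ 3/4
(1,4)+ 1/2
(2,2)+ 3/6
(2,3)# 1/5
(3,1)# 1/4
(3,2)# 2/6
(4,1)+ 1/3
(4,2)+ 2/4
(4,3)+ 2/3
(4,4)+ 1/1
Sum over 12 agents: 2/2 + 3/4 + 3/4 + 1/2 + 3/6 + 1/5 + 1/4 + 2/6 + 1/3 + 2/4 + 2/3 + 1/1 = 407/60; mean = 407/60 ÷ 12 = 407/720 = 0.565277… → 0.565.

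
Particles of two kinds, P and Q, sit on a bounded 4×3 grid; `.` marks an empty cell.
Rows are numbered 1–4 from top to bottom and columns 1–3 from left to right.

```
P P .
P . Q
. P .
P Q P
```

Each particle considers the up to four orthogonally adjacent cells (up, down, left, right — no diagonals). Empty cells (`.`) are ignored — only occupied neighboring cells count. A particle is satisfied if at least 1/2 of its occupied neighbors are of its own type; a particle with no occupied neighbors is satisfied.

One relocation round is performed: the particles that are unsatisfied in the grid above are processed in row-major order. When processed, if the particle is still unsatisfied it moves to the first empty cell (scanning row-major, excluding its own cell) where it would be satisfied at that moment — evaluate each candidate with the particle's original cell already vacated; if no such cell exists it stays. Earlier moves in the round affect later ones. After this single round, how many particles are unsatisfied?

Initially unsatisfied (in order): (3,2), (4,1), (4,2), (4,3).
  (3,2) → (1,3).
  (4,1) → (2,2).
  (4,2) → (3,3).
  (4,3) → (3,1).
Resulting grid:
P P P
P P Q
P . Q
. . .
Unsatisfied now: (2,3).

1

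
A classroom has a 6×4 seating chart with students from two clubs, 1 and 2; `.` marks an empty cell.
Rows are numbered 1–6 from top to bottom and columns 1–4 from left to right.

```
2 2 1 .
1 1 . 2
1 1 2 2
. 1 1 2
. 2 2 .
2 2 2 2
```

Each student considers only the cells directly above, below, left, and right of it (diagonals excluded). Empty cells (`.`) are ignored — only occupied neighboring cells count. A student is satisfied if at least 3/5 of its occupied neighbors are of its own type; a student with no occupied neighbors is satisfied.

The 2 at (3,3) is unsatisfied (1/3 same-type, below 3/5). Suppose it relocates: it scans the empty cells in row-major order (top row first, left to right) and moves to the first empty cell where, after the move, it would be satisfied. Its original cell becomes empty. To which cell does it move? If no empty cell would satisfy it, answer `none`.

(5,1)

Vacating (3,3). Empty cells in order:
  (1,4): 1/2 same-type → still unsatisfied.
  (2,3): 1/3 same-type → still unsatisfied.
  (4,1): 0/2 same-type → still unsatisfied.
  (5,1): 2/2 same-type → satisfied — stop here.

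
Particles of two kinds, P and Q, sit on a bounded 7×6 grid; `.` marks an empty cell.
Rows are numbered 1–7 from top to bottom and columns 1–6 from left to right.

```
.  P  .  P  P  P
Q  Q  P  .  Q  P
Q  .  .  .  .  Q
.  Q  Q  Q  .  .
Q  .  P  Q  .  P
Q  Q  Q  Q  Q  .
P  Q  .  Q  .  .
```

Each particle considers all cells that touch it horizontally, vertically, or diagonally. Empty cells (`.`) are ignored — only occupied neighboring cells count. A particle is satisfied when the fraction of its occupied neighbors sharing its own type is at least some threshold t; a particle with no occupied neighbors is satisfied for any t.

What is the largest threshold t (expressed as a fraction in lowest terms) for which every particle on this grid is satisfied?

0/1

(1,2)P 1/3
(1,4)P 2/3
(1,5)P 3/4
(1,6)P 2/3
(2,1)Q 2/3
(2,2)Q 2/4
(2,3)P 2/3
(2,5)Q 1/5
(2,6)P 2/4
(3,1)Q 3/3
(3,6)Q 1/2
(4,2)Q 3/4
(4,3)Q 3/4
(4,4)Q 2/3
(5,1)Q 3/3
(5,3)P 0/7
(5,4)Q 5/6
(5,6)P 0/1
(6,1)Q 3/4
(6,2)Q 4/6
(6,3)Q 5/6
(6,4)Q 4/5
(6,5)Q 3/4
(7,1)P 0/3
(7,2)Q 3/4
(7,4)Q 3/3
The smallest same-type fraction is 0/7 at (5,3), which reduces to 0/1. Any threshold above that leaves this particle unsatisfied.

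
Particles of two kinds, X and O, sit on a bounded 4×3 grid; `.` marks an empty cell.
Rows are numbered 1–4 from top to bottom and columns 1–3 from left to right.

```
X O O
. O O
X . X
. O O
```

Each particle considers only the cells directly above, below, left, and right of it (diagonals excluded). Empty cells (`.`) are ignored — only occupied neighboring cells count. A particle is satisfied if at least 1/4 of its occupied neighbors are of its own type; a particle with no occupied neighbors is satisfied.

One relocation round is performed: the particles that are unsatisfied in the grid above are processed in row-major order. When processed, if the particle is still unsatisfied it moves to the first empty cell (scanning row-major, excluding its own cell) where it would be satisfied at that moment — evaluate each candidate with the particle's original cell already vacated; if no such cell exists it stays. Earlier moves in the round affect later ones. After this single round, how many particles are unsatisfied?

0

Initially unsatisfied (in order): (1,1), (3,3).
  (1,1) → (2,1).
  (3,3) → (1,1).
Resulting grid:
X O O
X O O
X . .
. O O
All satisfied now.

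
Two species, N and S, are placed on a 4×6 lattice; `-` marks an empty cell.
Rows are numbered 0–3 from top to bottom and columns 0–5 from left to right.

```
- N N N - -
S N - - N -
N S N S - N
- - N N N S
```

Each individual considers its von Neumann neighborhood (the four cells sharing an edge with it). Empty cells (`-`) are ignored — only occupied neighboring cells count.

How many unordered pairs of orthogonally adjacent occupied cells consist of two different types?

Scan each occupied cell's neighbors to the right and below so each pair is counted once.
Row 0: N(0,1)–N(0,2)= N(0,1)–N(1,1)= N(0,2)–N(0,3)=  → 0/3 unlike.
Row 1: S(1,0)–N(1,1)≠ S(1,0)–N(2,0)≠ N(1,1)–S(2,1)≠  → 3/3 unlike.
Row 2: N(2,0)–S(2,1)≠ S(2,1)–N(2,2)≠ N(2,2)–S(2,3)≠ N(2,2)–N(3,2)= S(2,3)–N(3,3)≠ N(2,5)–S(3,5)≠  → 5/6 unlike.
Row 3: N(3,2)–N(3,3)= N(3,3)–N(3,4)= N(3,4)–S(3,5)≠  → 1/3 unlike.
Total adjacent occupied pairs: 15; unlike-type pairs: 9.

9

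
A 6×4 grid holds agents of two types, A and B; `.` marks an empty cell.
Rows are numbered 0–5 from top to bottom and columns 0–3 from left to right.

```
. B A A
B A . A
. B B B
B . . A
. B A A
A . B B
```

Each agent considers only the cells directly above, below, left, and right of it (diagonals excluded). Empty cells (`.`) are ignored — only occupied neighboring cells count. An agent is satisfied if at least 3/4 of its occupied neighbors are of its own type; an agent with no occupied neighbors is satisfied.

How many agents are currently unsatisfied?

13

(0,1)B 0/2 unhappy
(0,2)A 1/2 unhappy
(0,3)A 2/2 ok
(1,0)B 0/1 unhappy
(1,1)A 0/3 unhappy
(1,3)A 1/2 unhappy
(2,1)B 1/2 unhappy
(2,2)B 2/2 ok
(2,3)B 1/3 unhappy
(3,0)B 0/0 ok
(3,3)A 1/2 unhappy
(4,1)B 0/1 unhappy
(4,2)A 1/3 unhappy
(4,3)A 2/3 unhappy
(5,0)A 0/0 ok
(5,2)B 1/2 unhappy
(5,3)B 1/2 unhappy
Unsatisfied: (0,1), (0,2), (1,0), (1,1), (1,3), (2,1), (2,3), (3,3), (4,1), (4,2), (4,3), (5,2), (5,3) — 13 in total.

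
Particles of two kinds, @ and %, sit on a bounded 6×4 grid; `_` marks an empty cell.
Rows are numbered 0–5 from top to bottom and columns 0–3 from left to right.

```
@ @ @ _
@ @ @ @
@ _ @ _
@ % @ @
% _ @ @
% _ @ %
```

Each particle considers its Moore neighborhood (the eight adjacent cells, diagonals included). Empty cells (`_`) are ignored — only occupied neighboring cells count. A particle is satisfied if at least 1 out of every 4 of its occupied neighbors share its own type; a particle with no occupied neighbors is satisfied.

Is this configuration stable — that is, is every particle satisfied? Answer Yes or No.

(0,0)@ 3/3 ✓
(0,1)@ 5/5 ✓
(0,2)@ 4/4 ✓
(1,0)@ 4/4 ✓
(1,1)@ 7/7 ✓
(1,2)@ 5/5 ✓
(1,3)@ 3/3 ✓
(2,0)@ 3/4 ✓
(2,2)@ 5/6 ✓
(3,0)@ 1/3 ✓
(3,1)% 1/6 ✗
(3,2)@ 4/5 ✓
(3,3)@ 4/4 ✓
(4,0)% 2/3 ✓
(4,2)@ 4/6 ✓
(4,3)@ 4/5 ✓
(5,0)% 1/1 ✓
(5,2)@ 2/3 ✓
(5,3)% 0/3 ✗
For instance (3,1) has only 1/6 same-type neighbors, below 1/4.

No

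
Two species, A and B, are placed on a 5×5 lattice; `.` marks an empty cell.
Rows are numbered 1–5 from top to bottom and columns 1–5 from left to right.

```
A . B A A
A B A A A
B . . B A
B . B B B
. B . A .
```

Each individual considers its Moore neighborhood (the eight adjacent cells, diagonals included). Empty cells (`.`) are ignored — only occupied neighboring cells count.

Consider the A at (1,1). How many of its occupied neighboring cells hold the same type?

Occupied neighbors of (1,1): (2,1)=A, (2,2)=B.
Same type (A): 1 of 2.

1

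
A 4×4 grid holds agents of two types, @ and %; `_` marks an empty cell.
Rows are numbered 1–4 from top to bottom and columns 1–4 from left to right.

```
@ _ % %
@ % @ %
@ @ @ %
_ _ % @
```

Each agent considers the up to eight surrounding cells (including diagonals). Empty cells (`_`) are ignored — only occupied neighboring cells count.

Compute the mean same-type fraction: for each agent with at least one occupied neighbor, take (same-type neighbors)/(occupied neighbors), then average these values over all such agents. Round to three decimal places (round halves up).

0.495

Row 1: (1,1)@ 1/2 · (1,3)% 3/4 · (1,4)% 2/3
Row 2: (2,1)@ 3/4 · (2,2)% 1/7 · (2,3)@ 2/7 · (2,4)% 3/5
Row 3: (3,1)@ 2/3 · (3,2)@ 4/6 · (3,3)@ 3/7 · (3,4)% 2/5
Row 4: (4,3)% 1/4 · (4,4)@ 1/3
Sum over 13 agents: 1/2 + 3/4 + 2/3 + 3/4 + 1/7 + 2/7 + 3/5 + 2/3 + 4/6 + 3/7 + 2/5 + 1/4 + 1/3 = 541/84; mean = 541/84 ÷ 13 = 541/1092 = 0.495421… → 0.495.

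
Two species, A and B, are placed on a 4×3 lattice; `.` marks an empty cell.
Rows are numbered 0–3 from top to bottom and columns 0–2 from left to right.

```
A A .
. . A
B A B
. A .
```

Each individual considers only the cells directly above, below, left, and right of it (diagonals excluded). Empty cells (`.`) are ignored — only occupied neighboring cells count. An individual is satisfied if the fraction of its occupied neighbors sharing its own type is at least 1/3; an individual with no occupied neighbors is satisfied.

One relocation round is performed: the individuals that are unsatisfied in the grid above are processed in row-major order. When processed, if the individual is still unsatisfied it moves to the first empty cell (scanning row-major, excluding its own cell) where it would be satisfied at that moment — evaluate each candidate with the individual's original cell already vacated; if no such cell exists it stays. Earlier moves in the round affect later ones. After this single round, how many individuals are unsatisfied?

Initially unsatisfied (in order): (1,2), (2,0), (2,2).
  (1,2) → (0,2).
  (2,0) → (1,2).
  (2,2): now satisfied by earlier moves; stays.
Resulting grid:
A A A
. . B
. A B
. A .
All satisfied now.

0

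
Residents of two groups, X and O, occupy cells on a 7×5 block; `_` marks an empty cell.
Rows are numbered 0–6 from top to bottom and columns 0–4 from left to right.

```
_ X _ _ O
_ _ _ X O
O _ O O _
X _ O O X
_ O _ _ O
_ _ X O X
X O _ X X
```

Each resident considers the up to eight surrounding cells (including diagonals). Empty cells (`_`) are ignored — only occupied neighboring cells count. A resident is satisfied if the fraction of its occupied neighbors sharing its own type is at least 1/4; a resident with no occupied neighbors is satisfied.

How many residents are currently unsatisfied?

7

(0,1)X 0/0 satisfied
(0,4)O 1/2 satisfied
(1,3)X 0/4 not
(1,4)O 2/3 satisfied
(2,0)O 0/1 not
(2,2)O 3/4 satisfied
(2,3)O 4/6 satisfied
(3,0)X 0/2 not
(3,2)O 4/4 satisfied
(3,3)O 4/5 satisfied
(3,4)X 0/3 not
(4,1)O 1/3 satisfied
(4,4)O 2/4 satisfied
(5,2)X 1/4 satisfied
(5,3)O 1/5 not
(5,4)X 2/4 satisfied
(6,0)X 0/1 not
(6,1)O 0/2 not
(6,3)X 3/4 satisfied
(6,4)X 2/3 satisfied
Unsatisfied: (1,3), (2,0), (3,0), (3,4), (5,3), (6,0), (6,1) — 7 in total.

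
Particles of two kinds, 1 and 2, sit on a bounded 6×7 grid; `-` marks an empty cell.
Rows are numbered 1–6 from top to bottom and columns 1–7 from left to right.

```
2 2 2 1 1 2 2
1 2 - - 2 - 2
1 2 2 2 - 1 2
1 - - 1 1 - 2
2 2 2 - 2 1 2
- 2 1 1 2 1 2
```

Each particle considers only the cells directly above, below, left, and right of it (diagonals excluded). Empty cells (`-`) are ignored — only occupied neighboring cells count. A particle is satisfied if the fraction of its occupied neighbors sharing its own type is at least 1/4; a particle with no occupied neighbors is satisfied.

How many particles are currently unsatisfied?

2

(1,1)2 1/2 ✓
(1,2)2 3/3 ✓
(1,3)2 1/2 ✓
(1,4)1 1/2 ✓
(1,5)1 1/3 ✓
(1,6)2 1/2 ✓
(1,7)2 2/2 ✓
(2,1)1 1/3 ✓
(2,2)2 2/3 ✓
(2,5)2 0/1 ✗
(2,7)2 2/2 ✓
(3,1)1 2/3 ✓
(3,2)2 2/3 ✓
(3,3)2 2/2 ✓
(3,4)2 1/2 ✓
(3,6)1 0/1 ✗
(3,7)2 2/3 ✓
(4,1)1 1/2 ✓
(4,4)1 1/2 ✓
(4,5)1 1/2 ✓
(4,7)2 2/2 ✓
(5,1)2 1/2 ✓
(5,2)2 3/3 ✓
(5,3)2 1/2 ✓
(5,5)2 1/3 ✓
(5,6)1 1/3 ✓
(5,7)2 2/3 ✓
(6,2)2 1/2 ✓
(6,3)1 1/3 ✓
(6,4)1 1/2 ✓
(6,5)2 1/3 ✓
(6,6)1 1/3 ✓
(6,7)2 1/2 ✓
Unsatisfied: (2,5), (3,6) — 2 in total.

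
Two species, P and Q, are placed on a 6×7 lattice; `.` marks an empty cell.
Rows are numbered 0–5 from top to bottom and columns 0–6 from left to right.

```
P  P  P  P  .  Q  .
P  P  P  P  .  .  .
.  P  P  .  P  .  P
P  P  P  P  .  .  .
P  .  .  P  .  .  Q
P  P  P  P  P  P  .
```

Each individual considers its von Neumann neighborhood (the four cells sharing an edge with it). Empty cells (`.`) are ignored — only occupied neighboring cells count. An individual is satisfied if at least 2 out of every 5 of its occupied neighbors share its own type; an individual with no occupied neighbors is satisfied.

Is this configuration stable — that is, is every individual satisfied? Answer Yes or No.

Row 0: (0,0)P 2/2 ✓ · (0,1)P 3/3 ✓ · (0,2)P 3/3 ✓ · (0,3)P 2/2 ✓ · (0,5)Q 0/0 ✓
Row 1: (1,0)P 2/2 ✓ · (1,1)P 4/4 ✓ · (1,2)P 4/4 ✓ · (1,3)P 2/2 ✓
Row 2: (2,1)P 3/3 ✓ · (2,2)P 3/3 ✓ · (2,4)P 0/0 ✓ · (2,6)P 0/0 ✓
Row 3: (3,0)P 2/2 ✓ · (3,1)P 3/3 ✓ · (3,2)P 3/3 ✓ · (3,3)P 2/2 ✓
Row 4: (4,0)P 2/2 ✓ · (4,3)P 2/2 ✓ · (4,6)Q 0/0 ✓
Row 5: (5,0)P 2/2 ✓ · (5,1)P 2/2 ✓ · (5,2)P 2/2 ✓ · (5,3)P 3/3 ✓ · (5,4)P 2/2 ✓ · (5,5)P 1/1 ✓
All meet the threshold, so the configuration is stable.

Yes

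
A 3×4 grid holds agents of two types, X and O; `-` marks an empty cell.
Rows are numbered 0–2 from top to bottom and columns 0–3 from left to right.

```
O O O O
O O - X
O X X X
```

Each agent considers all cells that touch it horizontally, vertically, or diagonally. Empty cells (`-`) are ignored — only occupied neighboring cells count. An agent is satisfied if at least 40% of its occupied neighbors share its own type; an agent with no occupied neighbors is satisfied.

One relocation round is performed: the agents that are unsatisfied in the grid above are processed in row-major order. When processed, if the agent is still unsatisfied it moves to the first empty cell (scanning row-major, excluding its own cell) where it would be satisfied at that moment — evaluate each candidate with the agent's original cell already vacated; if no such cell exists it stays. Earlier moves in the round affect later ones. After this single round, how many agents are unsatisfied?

Initially unsatisfied (in order): (2,1).
  (2,1) → (1,2).
Resulting grid:
O O O O
O O X X
O - X X
Unsatisfied now: (0,3).

1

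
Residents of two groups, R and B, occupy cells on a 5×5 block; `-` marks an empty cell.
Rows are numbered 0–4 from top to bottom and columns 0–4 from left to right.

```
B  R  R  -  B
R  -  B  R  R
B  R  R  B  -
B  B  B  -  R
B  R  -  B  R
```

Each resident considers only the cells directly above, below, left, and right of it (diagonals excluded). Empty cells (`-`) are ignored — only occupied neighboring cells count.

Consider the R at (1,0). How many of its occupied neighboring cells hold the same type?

0

Occupied neighbors of (1,0): (0,0)=B, (2,0)=B.
Same type (R): 0 of 2.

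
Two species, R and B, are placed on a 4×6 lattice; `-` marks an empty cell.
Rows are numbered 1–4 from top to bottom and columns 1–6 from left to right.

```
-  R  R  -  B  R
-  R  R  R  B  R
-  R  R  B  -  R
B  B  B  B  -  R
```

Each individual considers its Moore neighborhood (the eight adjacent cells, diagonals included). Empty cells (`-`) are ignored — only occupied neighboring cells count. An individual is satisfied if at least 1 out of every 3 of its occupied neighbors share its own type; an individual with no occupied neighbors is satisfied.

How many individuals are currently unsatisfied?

(1,2)R 3/3 ✓
(1,3)R 4/4 ✓
(1,5)B 1/4 ✗
(1,6)R 1/3 ✓
(2,2)R 5/5 ✓
(2,3)R 6/7 ✓
(2,4)R 3/6 ✓
(2,5)B 2/6 ✓
(2,6)R 2/4 ✓
(3,2)R 3/6 ✓
(3,3)R 4/8 ✓
(3,4)B 3/6 ✓
(3,6)R 2/3 ✓
(4,1)B 1/2 ✓
(4,2)B 2/4 ✓
(4,3)B 3/5 ✓
(4,4)B 2/3 ✓
(4,6)R 1/1 ✓
Unsatisfied: (1,5) — 1 in total.

1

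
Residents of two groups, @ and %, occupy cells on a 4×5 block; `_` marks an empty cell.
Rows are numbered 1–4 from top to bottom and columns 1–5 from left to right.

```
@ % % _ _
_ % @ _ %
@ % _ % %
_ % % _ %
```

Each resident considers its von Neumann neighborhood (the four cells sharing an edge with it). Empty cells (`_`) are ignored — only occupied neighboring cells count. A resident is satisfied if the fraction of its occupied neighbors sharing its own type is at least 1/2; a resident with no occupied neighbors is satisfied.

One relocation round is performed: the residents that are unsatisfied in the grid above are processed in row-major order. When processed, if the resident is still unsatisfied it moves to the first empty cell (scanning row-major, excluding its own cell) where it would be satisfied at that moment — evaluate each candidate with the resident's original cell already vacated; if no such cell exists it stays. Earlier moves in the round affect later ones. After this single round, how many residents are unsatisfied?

0

Initially unsatisfied (in order): (1,1), (2,3), (3,1).
  (1,1) → (2,1).
  (2,3) → (1,1).
  (3,1): now satisfied by earlier moves; stays.
Resulting grid:
@ % % _ _
@ % _ _ %
@ % _ % %
_ % % _ %
All satisfied now.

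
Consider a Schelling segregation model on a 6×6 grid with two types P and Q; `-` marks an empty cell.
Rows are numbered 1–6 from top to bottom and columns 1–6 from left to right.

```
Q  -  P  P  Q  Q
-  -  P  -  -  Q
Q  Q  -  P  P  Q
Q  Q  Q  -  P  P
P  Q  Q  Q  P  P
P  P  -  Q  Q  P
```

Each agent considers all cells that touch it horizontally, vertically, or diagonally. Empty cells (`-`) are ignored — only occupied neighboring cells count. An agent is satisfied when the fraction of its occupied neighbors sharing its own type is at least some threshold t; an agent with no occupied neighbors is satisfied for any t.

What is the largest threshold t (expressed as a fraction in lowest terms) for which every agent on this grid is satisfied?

1/4

Row 1: (1,1)Q — no occupied neighbors · (1,3)P 2/2 · (1,4)P 2/3 · (1,5)Q 2/3 · (1,6)Q 2/2
Row 2: (2,3)P 3/4 · (2,6)Q 3/4
Row 3: (3,1)Q 3/3 · (3,2)Q 4/5 · (3,4)P 3/4 · (3,5)P 3/5 · (3,6)Q 1/4
Row 4: (4,1)Q 4/5 · (4,2)Q 6/7 · (4,3)Q 5/6 · (4,5)P 5/7 · (4,6)P 4/5
Row 5: (5,1)P 2/5 · (5,2)Q 4/7 · (5,3)Q 5/6 · (5,4)Q 4/6 · (5,5)P 4/7 · (5,6)P 4/5
Row 6: (6,1)P 2/3 · (6,2)P 2/4 · (6,4)Q 3/4 · (6,5)Q 2/5 · (6,6)P 2/3
The smallest same-type fraction is 1/4 at (3,6), which reduces to 1/4. Any threshold above that leaves this agent unsatisfied.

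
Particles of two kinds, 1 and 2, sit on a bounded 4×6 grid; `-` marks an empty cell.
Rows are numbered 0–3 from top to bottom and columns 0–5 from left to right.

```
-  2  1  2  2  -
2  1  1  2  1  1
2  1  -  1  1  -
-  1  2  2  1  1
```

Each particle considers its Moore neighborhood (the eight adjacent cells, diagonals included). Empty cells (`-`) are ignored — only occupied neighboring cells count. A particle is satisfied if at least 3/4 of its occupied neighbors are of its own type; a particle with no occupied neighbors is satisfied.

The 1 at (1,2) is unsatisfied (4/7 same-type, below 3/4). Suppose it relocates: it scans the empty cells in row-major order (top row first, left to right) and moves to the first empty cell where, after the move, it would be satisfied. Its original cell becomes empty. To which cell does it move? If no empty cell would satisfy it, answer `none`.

(2,5)

Vacating (1,2). Empty cells in order:
  (0,0): 1/3 same-type → still unsatisfied.
  (0,5): 2/3 same-type → still unsatisfied.
  (2,2): 4/7 same-type → still unsatisfied.
  (2,5): 5/5 same-type → satisfied — stop here.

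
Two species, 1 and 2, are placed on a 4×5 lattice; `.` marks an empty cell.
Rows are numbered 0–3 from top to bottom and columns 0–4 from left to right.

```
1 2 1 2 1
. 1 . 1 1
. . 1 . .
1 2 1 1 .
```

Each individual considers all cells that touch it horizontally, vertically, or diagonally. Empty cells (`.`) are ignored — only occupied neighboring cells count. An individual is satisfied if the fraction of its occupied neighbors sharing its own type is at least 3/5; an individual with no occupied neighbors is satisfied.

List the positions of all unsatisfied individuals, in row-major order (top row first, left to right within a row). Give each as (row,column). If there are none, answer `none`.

(0,0)1 1/2 unhappy
(0,1)2 0/3 unhappy
(0,2)1 2/4 unhappy
(0,3)2 0/4 unhappy
(0,4)1 2/3 ok
(1,1)1 3/4 ok
(1,3)1 4/5 ok
(1,4)1 2/3 ok
(2,2)1 4/5 ok
(3,0)1 0/1 unhappy
(3,1)2 0/3 unhappy
(3,2)1 2/3 ok
(3,3)1 2/2 ok

(0,0), (0,1), (0,2), (0,3), (3,0), (3,1)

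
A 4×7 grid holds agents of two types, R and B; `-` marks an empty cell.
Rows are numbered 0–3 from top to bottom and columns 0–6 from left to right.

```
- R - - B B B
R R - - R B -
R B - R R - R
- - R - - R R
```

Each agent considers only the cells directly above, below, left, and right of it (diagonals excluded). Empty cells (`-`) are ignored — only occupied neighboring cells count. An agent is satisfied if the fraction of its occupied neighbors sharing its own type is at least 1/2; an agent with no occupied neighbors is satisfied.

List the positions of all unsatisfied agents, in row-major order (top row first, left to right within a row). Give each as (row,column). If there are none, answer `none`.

(1,4), (2,1)

Row 0: (0,1)R 1/1 ✓ · (0,4)B 1/2 ✓ · (0,5)B 3/3 ✓ · (0,6)B 1/1 ✓
Row 1: (1,0)R 2/2 ✓ · (1,1)R 2/3 ✓ · (1,4)R 1/3 ✗ · (1,5)B 1/2 ✓
Row 2: (2,0)R 1/2 ✓ · (2,1)B 0/2 ✗ · (2,3)R 1/1 ✓ · (2,4)R 2/2 ✓ · (2,6)R 1/1 ✓
Row 3: (3,2)R 0/0 ✓ · (3,5)R 1/1 ✓ · (3,6)R 2/2 ✓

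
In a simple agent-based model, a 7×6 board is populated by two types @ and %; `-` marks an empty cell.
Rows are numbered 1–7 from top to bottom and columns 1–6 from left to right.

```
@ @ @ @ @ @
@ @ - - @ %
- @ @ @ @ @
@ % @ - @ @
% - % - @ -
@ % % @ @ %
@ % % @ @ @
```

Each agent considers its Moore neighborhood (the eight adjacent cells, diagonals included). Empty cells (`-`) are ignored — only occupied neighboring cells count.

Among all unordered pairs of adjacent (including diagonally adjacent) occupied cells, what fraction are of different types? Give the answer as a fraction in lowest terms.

Scan each occupied cell's neighbors to the right and below (and the two forward diagonals) so each pair is counted once.
From row 1: 2 unlike of 15 pairs (running 2/15).
From row 2: 3 unlike of 10 pairs (running 5/25).
From row 3: 2 unlike of 15 pairs (running 7/40).
From row 4: 4 unlike of 9 pairs (running 11/49).
From row 5: 3 unlike of 8 pairs (running 14/57).
From row 6: 9 unlike of 21 pairs (running 23/78).
From row 7: 2 unlike of 5 pairs (running 25/83).
Total adjacent occupied pairs: 83; unlike-type pairs: 25.
25/83 is already in lowest terms.

25/83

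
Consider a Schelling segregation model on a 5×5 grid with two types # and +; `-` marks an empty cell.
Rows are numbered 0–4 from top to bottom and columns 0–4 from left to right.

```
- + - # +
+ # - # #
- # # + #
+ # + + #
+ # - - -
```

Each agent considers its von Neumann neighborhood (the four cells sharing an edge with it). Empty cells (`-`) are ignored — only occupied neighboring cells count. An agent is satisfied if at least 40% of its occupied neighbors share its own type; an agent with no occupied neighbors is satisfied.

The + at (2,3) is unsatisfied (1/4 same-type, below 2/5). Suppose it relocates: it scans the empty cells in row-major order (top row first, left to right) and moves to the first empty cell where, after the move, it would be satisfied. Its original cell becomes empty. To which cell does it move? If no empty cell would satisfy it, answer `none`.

Vacating (2,3). Empty cells in order:
  (0,0): 2/2 same-type → satisfied — stop here.

(0,0)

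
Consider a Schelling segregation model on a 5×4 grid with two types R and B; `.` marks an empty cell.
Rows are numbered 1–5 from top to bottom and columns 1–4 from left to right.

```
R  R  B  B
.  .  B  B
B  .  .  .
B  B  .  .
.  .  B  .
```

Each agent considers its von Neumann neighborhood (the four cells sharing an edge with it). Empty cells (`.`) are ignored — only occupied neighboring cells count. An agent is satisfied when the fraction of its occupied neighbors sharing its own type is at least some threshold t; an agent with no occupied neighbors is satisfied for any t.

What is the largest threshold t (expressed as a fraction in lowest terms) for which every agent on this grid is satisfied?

1/2

(1,1)R 1/1
(1,2)R 1/2
(1,3)B 2/3
(1,4)B 2/2
(2,3)B 2/2
(2,4)B 2/2
(3,1)B 1/1
(4,1)B 2/2
(4,2)B 1/1
(5,3)B — no occupied neighbors
The smallest same-type fraction is 1/2 at (1,2), which reduces to 1/2. Any threshold above that leaves this agent unsatisfied.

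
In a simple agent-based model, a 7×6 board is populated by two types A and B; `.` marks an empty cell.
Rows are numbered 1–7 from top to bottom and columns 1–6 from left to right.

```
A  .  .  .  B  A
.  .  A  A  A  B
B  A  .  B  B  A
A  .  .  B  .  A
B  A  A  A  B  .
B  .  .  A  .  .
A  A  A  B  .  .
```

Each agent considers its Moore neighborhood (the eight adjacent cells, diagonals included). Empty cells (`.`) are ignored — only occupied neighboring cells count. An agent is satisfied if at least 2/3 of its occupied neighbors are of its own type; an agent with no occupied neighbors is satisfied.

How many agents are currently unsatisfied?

20

Row 1: (1,1)A 0/0 ok · (1,5)B 1/4 unhappy · (1,6)A 1/3 unhappy
Row 2: (2,3)A 2/3 ok · (2,4)A 2/5 unhappy · (2,5)A 3/7 unhappy · (2,6)B 2/5 unhappy
Row 3: (3,1)B 0/2 unhappy · (3,2)A 2/3 ok · (3,4)B 2/5 unhappy · (3,5)B 3/7 unhappy · (3,6)A 2/4 unhappy
Row 4: (4,1)A 2/4 unhappy · (4,4)B 3/5 unhappy · (4,6)A 1/3 unhappy
Row 5: (5,1)B 1/3 unhappy · (5,2)A 2/4 unhappy · (5,3)A 3/4 ok · (5,4)A 2/4 unhappy · (5,5)B 1/4 unhappy
Row 6: (6,1)B 1/4 unhappy · (6,4)A 3/5 unhappy
Row 7: (7,1)A 1/2 unhappy · (7,2)A 2/3 ok · (7,3)A 2/3 ok · (7,4)B 0/2 unhappy
Unsatisfied: (1,5), (1,6), (2,4), (2,5), (2,6), (3,1), (3,4), (3,5), (3,6), (4,1), (4,4), (4,6), (5,1), (5,2), (5,4), (5,5), (6,1), (6,4), (7,1), (7,4) — 20 in total.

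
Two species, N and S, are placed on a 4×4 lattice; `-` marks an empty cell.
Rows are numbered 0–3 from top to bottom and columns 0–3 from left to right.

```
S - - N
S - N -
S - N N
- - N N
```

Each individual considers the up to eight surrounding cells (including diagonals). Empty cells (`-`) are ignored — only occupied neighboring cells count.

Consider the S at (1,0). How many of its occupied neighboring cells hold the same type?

Occupied neighbors of (1,0): (0,0)=S, (2,0)=S.
Same type (S): 2 of 2.

2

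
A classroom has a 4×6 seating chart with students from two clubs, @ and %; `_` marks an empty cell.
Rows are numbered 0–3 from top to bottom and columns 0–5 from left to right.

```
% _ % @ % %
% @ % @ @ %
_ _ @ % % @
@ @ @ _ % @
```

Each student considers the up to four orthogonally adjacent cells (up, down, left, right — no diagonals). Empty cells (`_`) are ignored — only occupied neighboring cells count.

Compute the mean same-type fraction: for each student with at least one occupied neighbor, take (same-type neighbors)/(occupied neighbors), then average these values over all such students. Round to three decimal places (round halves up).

(0,0)% 1/1
(0,2)% 1/2
(0,3)@ 1/3
(0,4)% 1/3
(0,5)% 2/2
(1,0)% 1/2
(1,1)@ 0/2
(1,2)% 1/4
(1,3)@ 2/4
(1,4)@ 1/4
(1,5)% 1/3
(2,2)@ 1/3
(2,3)% 1/3
(2,4)% 2/4
(2,5)@ 1/3
(3,0)@ 1/1
(3,1)@ 2/2
(3,2)@ 2/2
(3,4)% 1/2
(3,5)@ 1/2
Sum over 20 students: 1/1 + 1/2 + 1/3 + 1/3 + 2/2 + 1/2 + 0/2 + 1/4 + 2/4 + 1/4 + 1/3 + 1/3 + 1/3 + 2/4 + 1/3 + 1/1 + 2/2 + 2/2 + 1/2 + 1/2 = 21/2; mean = 21/2 ÷ 20 = 21/40 = 0.525 → 0.525.

0.525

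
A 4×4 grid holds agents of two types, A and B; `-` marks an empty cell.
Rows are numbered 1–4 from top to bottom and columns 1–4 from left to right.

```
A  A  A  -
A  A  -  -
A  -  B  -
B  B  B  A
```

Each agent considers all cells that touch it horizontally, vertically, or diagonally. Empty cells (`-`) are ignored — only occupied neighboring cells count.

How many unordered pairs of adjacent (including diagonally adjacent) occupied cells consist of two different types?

Scan each occupied cell's neighbors to the right and below (and the two forward diagonals) so each pair is counted once.
From row 1: 0 unlike of 7 pairs (running 0/7).
From row 2: 1 unlike of 4 pairs (running 1/11).
From row 3: 3 unlike of 5 pairs (running 4/16).
From row 4: 1 unlike of 3 pairs (running 5/19).
Total adjacent occupied pairs: 19; unlike-type pairs: 5.

5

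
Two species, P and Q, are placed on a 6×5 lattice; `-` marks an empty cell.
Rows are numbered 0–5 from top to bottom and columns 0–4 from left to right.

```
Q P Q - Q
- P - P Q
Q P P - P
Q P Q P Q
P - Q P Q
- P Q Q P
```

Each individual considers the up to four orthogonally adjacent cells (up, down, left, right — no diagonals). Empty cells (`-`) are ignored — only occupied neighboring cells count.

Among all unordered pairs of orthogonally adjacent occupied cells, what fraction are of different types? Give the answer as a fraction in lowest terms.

18/29

Scan each occupied cell's neighbors to the right and below so each pair is counted once.
Row 0: Q(0,0)–P(0,1)≠ P(0,1)–Q(0,2)≠ P(0,1)–P(1,1)= Q(0,4)–Q(1,4)=  → 2/4 unlike.
Row 1: P(1,1)–P(2,1)= P(1,3)–Q(1,4)≠ Q(1,4)–P(2,4)≠  → 2/3 unlike.
Row 2: Q(2,0)–P(2,1)≠ Q(2,0)–Q(3,0)= P(2,1)–P(2,2)= P(2,1)–P(3,1)= P(2,2)–Q(3,2)≠ P(2,4)–Q(3,4)≠  → 3/6 unlike.
Row 3: Q(3,0)–P(3,1)≠ Q(3,0)–P(4,0)≠ P(3,1)–Q(3,2)≠ Q(3,2)–P(3,3)≠ Q(3,2)–Q(4,2)= P(3,3)–Q(3,4)≠ P(3,3)–P(4,3)= Q(3,4)–Q(4,4)=  → 5/8 unlike.
Row 4: Q(4,2)–P(4,3)≠ Q(4,2)–Q(5,2)= P(4,3)–Q(4,4)≠ P(4,3)–Q(5,3)≠ Q(4,4)–P(5,4)≠  → 4/5 unlike.
Row 5: P(5,1)–Q(5,2)≠ Q(5,2)–Q(5,3)= Q(5,3)–P(5,4)≠  → 2/3 unlike.
Total adjacent occupied pairs: 29; unlike-type pairs: 18.
18/29 is already in lowest terms.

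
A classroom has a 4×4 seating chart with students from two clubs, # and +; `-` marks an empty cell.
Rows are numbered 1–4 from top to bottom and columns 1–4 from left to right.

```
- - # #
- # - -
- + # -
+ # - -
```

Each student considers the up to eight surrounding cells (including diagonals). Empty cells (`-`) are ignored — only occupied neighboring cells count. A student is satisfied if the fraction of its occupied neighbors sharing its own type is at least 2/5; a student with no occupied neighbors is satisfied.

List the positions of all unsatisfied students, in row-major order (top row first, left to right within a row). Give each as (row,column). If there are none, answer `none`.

(3,2), (4,2)

(1,3)# 2/2 satisfied
(1,4)# 1/1 satisfied
(2,2)# 2/3 satisfied
(3,2)+ 1/4 not
(3,3)# 2/3 satisfied
(4,1)+ 1/2 satisfied
(4,2)# 1/3 not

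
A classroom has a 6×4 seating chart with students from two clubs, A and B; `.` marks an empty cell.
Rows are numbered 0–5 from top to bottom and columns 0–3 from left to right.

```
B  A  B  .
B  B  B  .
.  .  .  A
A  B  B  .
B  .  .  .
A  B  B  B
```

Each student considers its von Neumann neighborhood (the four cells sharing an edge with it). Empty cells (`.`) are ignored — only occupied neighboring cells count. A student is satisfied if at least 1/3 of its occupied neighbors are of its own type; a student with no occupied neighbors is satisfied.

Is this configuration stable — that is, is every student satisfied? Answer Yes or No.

No

Row 0: (0,0)B 1/2 ✓ · (0,1)A 0/3 ✗ · (0,2)B 1/2 ✓
Row 1: (1,0)B 2/2 ✓ · (1,1)B 2/3 ✓ · (1,2)B 2/2 ✓
Row 2: (2,3)A 0/0 ✓
Row 3: (3,0)A 0/2 ✗ · (3,1)B 1/2 ✓ · (3,2)B 1/1 ✓
Row 4: (4,0)B 0/2 ✗
Row 5: (5,0)A 0/2 ✗ · (5,1)B 1/2 ✓ · (5,2)B 2/2 ✓ · (5,3)B 1/1 ✓
For instance (0,1) has only 0/3 same-type neighbors, below 1/3.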